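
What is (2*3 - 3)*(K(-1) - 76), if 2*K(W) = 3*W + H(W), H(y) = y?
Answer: -234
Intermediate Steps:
K(W) = 2*W (K(W) = (3*W + W)/2 = (4*W)/2 = 2*W)
(2*3 - 3)*(K(-1) - 76) = (2*3 - 3)*(2*(-1) - 76) = (6 - 3)*(-2 - 76) = 3*(-78) = -234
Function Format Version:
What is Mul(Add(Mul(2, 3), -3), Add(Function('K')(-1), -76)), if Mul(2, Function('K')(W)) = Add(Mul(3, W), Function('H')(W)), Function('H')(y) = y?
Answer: -234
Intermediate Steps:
Function('K')(W) = Mul(2, W) (Function('K')(W) = Mul(Rational(1, 2), Add(Mul(3, W), W)) = Mul(Rational(1, 2), Mul(4, W)) = Mul(2, W))
Mul(Add(Mul(2, 3), -3), Add(Function('K')(-1), -76)) = Mul(Add(Mul(2, 3), -3), Add(Mul(2, -1), -76)) = Mul(Add(6, -3), Add(-2, -76)) = Mul(3, -78) = -234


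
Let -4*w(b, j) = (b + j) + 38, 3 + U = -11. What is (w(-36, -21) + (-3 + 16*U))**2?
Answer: 790321/16 ≈ 49395.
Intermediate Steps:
U = -14 (U = -3 - 11 = -14)
w(b, j) = -19/2 - b/4 - j/4 (w(b, j) = -((b + j) + 38)/4 = -(38 + b + j)/4 = -19/2 - b/4 - j/4)
(w(-36, -21) + (-3 + 16*U))**2 = ((-19/2 - 1/4*(-36) - 1/4*(-21)) + (-3 + 16*(-14)))**2 = ((-19/2 + 9 + 21/4) + (-3 - 224))**2 = (19/4 - 227)**2 = (-889/4)**2 = 790321/16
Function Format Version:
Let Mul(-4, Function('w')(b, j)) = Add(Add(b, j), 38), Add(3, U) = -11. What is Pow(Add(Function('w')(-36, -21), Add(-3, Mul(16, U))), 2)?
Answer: Rational(790321, 16) ≈ 49395.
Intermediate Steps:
U = -14 (U = Add(-3, -11) = -14)
Function('w')(b, j) = Add(Rational(-19, 2), Mul(Rational(-1, 4), b), Mul(Rational(-1, 4), j)) (Function('w')(b, j) = Mul(Rational(-1, 4), Add(Add(b, j), 38)) = Mul(Rational(-1, 4), Add(38, b, j)) = Add(Rational(-19, 2), Mul(Rational(-1, 4), b), Mul(Rational(-1, 4), j)))
Pow(Add(Function('w')(-36, -21), Add(-3, Mul(16, U))), 2) = Pow(Add(Add(Rational(-19, 2), Mul(Rational(-1, 4), -36), Mul(Rational(-1, 4), -21)), Add(-3, Mul(16, -14))), 2) = Pow(Add(Add(Rational(-19, 2), 9, Rational(21, 4)), Add(-3, -224)), 2) = Pow(Add(Rational(19, 4), -227), 2) = Pow(Rational(-889, 4), 2) = Rational(790321, 16)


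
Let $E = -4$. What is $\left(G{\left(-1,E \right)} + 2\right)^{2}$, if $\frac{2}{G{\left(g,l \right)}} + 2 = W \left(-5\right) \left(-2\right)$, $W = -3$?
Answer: $\frac{961}{256} \approx 3.7539$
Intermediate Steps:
$G{\left(g,l \right)} = - \frac{1}{16}$ ($G{\left(g,l \right)} = \frac{2}{-2 + \left(-3\right) \left(-5\right) \left(-2\right)} = \frac{2}{-2 + 15 \left(-2\right)} = \frac{2}{-2 - 30} = \frac{2}{-32} = 2 \left(- \frac{1}{32}\right) = - \frac{1}{16}$)
$\left(G{\left(-1,E \right)} + 2\right)^{2} = \left(- \frac{1}{16} + 2\right)^{2} = \left(\frac{31}{16}\right)^{2} = \frac{961}{256}$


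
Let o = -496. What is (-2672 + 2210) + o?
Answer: -958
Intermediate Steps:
(-2672 + 2210) + o = (-2672 + 2210) - 496 = -462 - 496 = -958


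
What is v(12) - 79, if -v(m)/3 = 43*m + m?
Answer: -1663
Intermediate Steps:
v(m) = -132*m (v(m) = -3*(43*m + m) = -132*m)
v(12) - 79 = -132*12 - 79 = -1584 - 79 = -1663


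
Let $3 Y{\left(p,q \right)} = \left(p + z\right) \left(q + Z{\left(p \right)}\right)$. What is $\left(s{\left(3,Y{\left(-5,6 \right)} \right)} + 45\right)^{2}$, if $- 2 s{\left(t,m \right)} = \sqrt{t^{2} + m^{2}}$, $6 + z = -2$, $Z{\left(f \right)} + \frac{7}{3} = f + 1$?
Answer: $\frac{\left(810 - \sqrt{898}\right)^{2}}{324} \approx 1877.9$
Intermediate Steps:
$Z{\left(f \right)} = - \frac{4}{3} + f$ ($Z{\left(f \right)} = - \frac{7}{3} + \left(f + 1\right) = - \frac{7}{3} + \left(1 + f\right) = - \frac{4}{3} + f$)
$z = -8$ ($z = -6 - 2 = -8$)
$Y{\left(p,q \right)} = \frac{\left(-8 + p\right) \left(- \frac{4}{3} + p + q\right)}{3}$ ($Y{\left(p,q \right)} = \frac{\left(p - 8\right) \left(q + \left(- \frac{4}{3} + p\right)\right)}{3} = \frac{\left(-8 + p\right) \left(- \frac{4}{3} + p + q\right)}{3}$)
$s{\left(t,m \right)} = - \frac{\sqrt{m^{2} + t^{2}}}{2}$ ($s{\left(t,m \right)} = - \frac{\sqrt{t^{2} + m^{2}}}{2} = - \frac{\sqrt{m^{2} + t^{2}}}{2}$)
$\left(s{\left(3,Y{\left(-5,6 \right)} \right)} + 45\right)^{2} = \left(- \frac{\sqrt{\left(\frac{32}{9} - - \frac{140}{9} - 16 + \frac{\left(-5\right)^{2}}{3} + \frac{1}{3} \left(-5\right) 6\right)^{2} + 3^{2}}}{2} + 45\right)^{2} = \left(- \frac{\sqrt{\left(\frac{32}{9} + \frac{140}{9} - 16 + \frac{1}{3} \cdot 25 - 10\right)^{2} + 9}}{2} + 45\right)^{2} = \left(- \frac{\sqrt{\left(\frac{32}{9} + \frac{140}{9} - 16 + \frac{25}{3} - 10\right)^{2} + 9}}{2} + 45\right)^{2} = \left(- \frac{\sqrt{\left(\frac{13}{9}\right)^{2} + 9}}{2} + 45\right)^{2} = \left(- \frac{\sqrt{\frac{169}{81} + 9}}{2} + 45\right)^{2} = \left(- \frac{\sqrt{\frac{898}{81}}}{2} + 45\right)^{2} = \left(- \frac{\frac{1}{9} \sqrt{898}}{2} + 45\right)^{2} = \left(- \frac{\sqrt{898}}{18} + 45\right)^{2} = \left(45 - \frac{\sqrt{898}}{18}\right)^{2}$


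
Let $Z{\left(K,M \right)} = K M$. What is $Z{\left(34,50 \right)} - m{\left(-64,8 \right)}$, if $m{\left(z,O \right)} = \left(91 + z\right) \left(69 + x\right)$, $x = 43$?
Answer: $-1324$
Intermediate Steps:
$m{\left(z,O \right)} = 10192 + 112 z$ ($m{\left(z,O \right)} = \left(91 + z\right) \left(69 + 43\right) = \left(91 + z\right) 112 = 10192 + 112 z$)
$Z{\left(34,50 \right)} - m{\left(-64,8 \right)} = 34 \cdot 50 - \left(10192 + 112 \left(-64\right)\right) = 1700 - \left(10192 - 7168\right) = 1700 - 3024 = -1324$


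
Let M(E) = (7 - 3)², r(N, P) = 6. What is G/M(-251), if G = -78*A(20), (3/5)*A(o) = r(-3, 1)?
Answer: -195/4 ≈ -48.750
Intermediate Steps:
A(o) = 10 (A(o) = (5/3)*6 = 10)
M(E) = 16 (M(E) = 4² = 16)
G = -780 (G = -78*10 = -780)
G/M(-251) = -780/16 = -780*1/16 = -195/4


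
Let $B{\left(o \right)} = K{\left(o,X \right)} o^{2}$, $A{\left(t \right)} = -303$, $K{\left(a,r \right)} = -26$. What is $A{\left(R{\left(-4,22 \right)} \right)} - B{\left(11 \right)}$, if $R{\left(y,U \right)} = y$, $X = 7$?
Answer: $2843$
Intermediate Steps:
$B{\left(o \right)} = - 26 o^{2}$
$A{\left(R{\left(-4,22 \right)} \right)} - B{\left(11 \right)} = -303 - - 26 \cdot 11^{2} = -303 - \left(-26\right) 121 = -303 - -3146 = -303 + 3146 = 2843$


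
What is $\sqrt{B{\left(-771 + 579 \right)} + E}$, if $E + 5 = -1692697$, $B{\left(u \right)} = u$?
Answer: $i \sqrt{1692894} \approx 1301.1 i$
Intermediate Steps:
$E = -1692702$ ($E = -5 - 1692697 = -1692702$)
$\sqrt{B{\left(-771 + 579 \right)} + E} = \sqrt{\left(-771 + 579\right) - 1692702} = \sqrt{-192 - 1692702} = \sqrt{-1692894} = i \sqrt{1692894}$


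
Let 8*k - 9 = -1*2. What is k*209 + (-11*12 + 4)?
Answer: 439/8 ≈ 54.875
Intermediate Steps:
k = 7/8 (k = 9/8 + (-1*2)/8 = 9/8 + (1/8)*(-2) = 9/8 - 1/4 = 7/8 ≈ 0.87500)
k*209 + (-11*12 + 4) = (7/8)*209 + (-11*12 + 4) = 1463/8 + (-132 + 4) = 1463/8 - 128 = 439/8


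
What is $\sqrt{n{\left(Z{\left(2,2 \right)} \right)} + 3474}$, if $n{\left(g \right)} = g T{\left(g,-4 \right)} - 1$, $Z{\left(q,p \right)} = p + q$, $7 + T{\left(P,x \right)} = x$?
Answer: $3 \sqrt{381} \approx 58.558$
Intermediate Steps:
$T{\left(P,x \right)} = -7 + x$
$n{\left(g \right)} = -1 - 11 g$ ($n{\left(g \right)} = g \left(-7 - 4\right) - 1 = g \left(-11\right) - 1 = - 11 g - 1 = -1 - 11 g$)
$\sqrt{n{\left(Z{\left(2,2 \right)} \right)} + 3474} = \sqrt{\left(-1 - 11 \left(2 + 2\right)\right) + 3474} = \sqrt{\left(-1 - 44\right) + 3474} = \sqrt{-45 + 3474} = \sqrt{3429} = 3 \sqrt{381}$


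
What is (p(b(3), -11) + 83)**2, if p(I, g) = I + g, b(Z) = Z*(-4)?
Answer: 3600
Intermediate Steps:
b(Z) = -4*Z
(p(b(3), -11) + 83)**2 = ((-4*3 - 11) + 83)**2 = ((-12 - 11) + 83)**2 = (-23 + 83)**2 = 60**2 = 3600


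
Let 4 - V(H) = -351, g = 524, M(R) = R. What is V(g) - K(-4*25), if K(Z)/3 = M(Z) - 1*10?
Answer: 685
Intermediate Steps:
V(H) = 355 (V(H) = 4 - 1*(-351) = 4 + 351 = 355)
K(Z) = -30 + 3*Z (K(Z) = 3*(Z - 1*10) = 3*(Z - 10) = 3*(-10 + Z) = -30 + 3*Z)
V(g) - K(-4*25) = 355 - (-30 + 3*(-4*25)) = 355 - (-30 + 3*(-100)) = 355 - (-30 - 300) = 355 - 1*(-330) = 355 + 330 = 685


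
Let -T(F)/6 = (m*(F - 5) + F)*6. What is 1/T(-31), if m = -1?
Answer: -1/180 ≈ -0.0055556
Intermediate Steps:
T(F) = -180 (T(F) = -6*(-(F - 5) + F)*6 = -6*(-(-5 + F) + F)*6 = -6*((5 - F) + F)*6 = -30*6 = -6*30 = -180)
1/T(-31) = 1/(-180) = -1/180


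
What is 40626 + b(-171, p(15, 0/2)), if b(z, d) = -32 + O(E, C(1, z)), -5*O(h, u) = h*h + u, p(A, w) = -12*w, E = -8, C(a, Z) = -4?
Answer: 40582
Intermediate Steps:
O(h, u) = -u/5 - h²/5 (O(h, u) = -(h*h + u)/5 = -(h² + u)/5 = -(u + h²)/5 = -u/5 - h²/5)
b(z, d) = -44 (b(z, d) = -32 + (-⅕*(-4) - ⅕*(-8)²) = -32 + (⅘ - ⅕*64) = -32 + (⅘ - 64/5) = -32 - 12 = -44)
40626 + b(-171, p(15, 0/2)) = 40626 - 44 = 40582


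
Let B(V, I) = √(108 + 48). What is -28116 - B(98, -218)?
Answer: -28116 - 2*√39 ≈ -28129.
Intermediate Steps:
B(V, I) = 2*√39 (B(V, I) = √156 = 2*√39)
-28116 - B(98, -218) = -28116 - 2*√39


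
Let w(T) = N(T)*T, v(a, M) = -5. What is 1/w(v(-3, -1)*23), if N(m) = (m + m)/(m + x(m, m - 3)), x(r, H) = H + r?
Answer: -174/13225 ≈ -0.013157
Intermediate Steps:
N(m) = 2*m/(-3 + 3*m) (N(m) = (m + m)/(m + ((m - 3) + m)) = (2*m)/(m + ((-3 + m) + m)) = (2*m)/(m + (-3 + 2*m)) = (2*m)/(-3 + 3*m) = 2*m/(-3 + 3*m))
w(T) = 2*T**2/(3*(-1 + T)) (w(T) = (2*T/(3*(-1 + T)))*T = 2*T**2/(3*(-1 + T)))
1/w(v(-3, -1)*23) = 1/(2*(-5*23)**2/(3*(-1 - 5*23))) = 1/((2/3)*(-115)**2/(-1 - 115)) = 1/((2/3)*13225/(-116)) = 1/((2/3)*13225*(-1/116)) = 1/(-13225/174) = -174/13225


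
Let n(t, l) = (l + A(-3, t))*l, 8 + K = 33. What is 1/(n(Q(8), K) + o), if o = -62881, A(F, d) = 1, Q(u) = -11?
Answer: -1/62231 ≈ -1.6069e-5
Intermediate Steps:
K = 25 (K = -8 + 33 = 25)
n(t, l) = l*(1 + l) (n(t, l) = (l + 1)*l = (1 + l)*l = l*(1 + l))
1/(n(Q(8), K) + o) = 1/(25*(1 + 25) - 62881) = 1/(25*26 - 62881) = 1/(650 - 62881) = 1/(-62231) = -1/62231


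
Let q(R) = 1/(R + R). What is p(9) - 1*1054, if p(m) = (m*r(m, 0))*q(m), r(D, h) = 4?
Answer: -1052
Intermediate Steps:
q(R) = 1/(2*R)
p(m) = 2 (p(m) = (m*4)*(1/(2*m)) = (4*m)*(1/(2*m)) = 2)
p(9) - 1*1054 = 2 - 1*1054 = 2 - 1054 = -1052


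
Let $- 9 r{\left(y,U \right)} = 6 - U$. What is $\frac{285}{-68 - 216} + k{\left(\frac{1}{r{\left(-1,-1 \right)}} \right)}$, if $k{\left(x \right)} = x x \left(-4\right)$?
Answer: $- \frac{105981}{13916} \approx -7.6158$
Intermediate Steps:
$r{\left(y,U \right)} = - \frac{2}{3} + \frac{U}{9}$ ($r{\left(y,U \right)} = - \frac{6 - U}{9} = - \frac{2}{3} + \frac{U}{9}$)
$k{\left(x \right)} = - 4 x^{2}$ ($k{\left(x \right)} = x^{2} \left(-4\right) = - 4 x^{2}$)
$\frac{285}{-68 - 216} + k{\left(\frac{1}{r{\left(-1,-1 \right)}} \right)} = \frac{285}{-68 - 216} - 4 \left(\frac{1}{- \frac{2}{3} + \frac{1}{9} \left(-1\right)}\right)^{2} = \frac{285}{-284} - 4 \left(\frac{1}{- \frac{2}{3} - \frac{1}{9}}\right)^{2} = 285 \left(- \frac{1}{284}\right) - 4 \left(\frac{1}{- \frac{7}{9}}\right)^{2} = - \frac{285}{284} - 4 \left(- \frac{9}{7}\right)^{2} = - \frac{285}{284} - \frac{324}{49} = - \frac{105981}{13916}$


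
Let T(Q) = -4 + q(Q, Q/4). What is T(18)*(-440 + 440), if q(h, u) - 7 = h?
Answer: 0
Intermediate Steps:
q(h, u) = 7 + h
T(Q) = 3 + Q (T(Q) = -4 + (7 + Q) = 3 + Q)
T(18)*(-440 + 440) = (3 + 18)*(-440 + 440) = 21*0 = 0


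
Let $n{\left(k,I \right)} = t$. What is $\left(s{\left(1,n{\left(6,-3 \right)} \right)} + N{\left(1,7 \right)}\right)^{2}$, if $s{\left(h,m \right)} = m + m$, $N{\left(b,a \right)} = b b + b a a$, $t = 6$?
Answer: $3844$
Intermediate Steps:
$n{\left(k,I \right)} = 6$
$N{\left(b,a \right)} = b^{2} + b a^{2}$ ($N{\left(b,a \right)} = b^{2} + a b a = b^{2} + b a^{2}$)
$s{\left(h,m \right)} = 2 m$
$\left(s{\left(1,n{\left(6,-3 \right)} \right)} + N{\left(1,7 \right)}\right)^{2} = \left(2 \cdot 6 + 1 \left(1 + 7^{2}\right)\right)^{2} = \left(12 + 1 \left(1 + 49\right)\right)^{2} = \left(12 + 1 \cdot 50\right)^{2} = \left(12 + 50\right)^{2} = 62^{2} = 3844$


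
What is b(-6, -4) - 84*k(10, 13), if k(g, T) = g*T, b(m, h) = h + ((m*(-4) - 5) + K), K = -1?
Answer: -10906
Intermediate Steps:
b(m, h) = -6 + h - 4*m (b(m, h) = h + ((m*(-4) - 5) - 1) = h + ((-4*m - 5) - 1) = h + ((-5 - 4*m) - 1) = h + (-6 - 4*m) = -6 + h - 4*m)
k(g, T) = T*g
b(-6, -4) - 84*k(10, 13) = (-6 - 4 - 4*(-6)) - 1092*10 = (-6 - 4 + 24) - 84*130 = 14 - 10920 = -10906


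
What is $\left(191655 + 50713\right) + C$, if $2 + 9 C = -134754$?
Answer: $\frac{2046556}{9} \approx 2.274 \cdot 10^{5}$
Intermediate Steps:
$C = - \frac{134756}{9}$ ($C = - \frac{2}{9} + \frac{1}{9} \left(-134754\right) = - \frac{2}{9} - \frac{44918}{3} = - \frac{134756}{9} \approx -14973.0$)
$\left(191655 + 50713\right) + C = \left(191655 + 50713\right) - \frac{134756}{9} = 242368 - \frac{134756}{9} = \frac{2046556}{9}$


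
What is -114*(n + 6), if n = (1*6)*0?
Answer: -684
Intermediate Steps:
n = 0 (n = 6*0 = 0)
-114*(n + 6) = -114*(0 + 6) = -114*6 = -684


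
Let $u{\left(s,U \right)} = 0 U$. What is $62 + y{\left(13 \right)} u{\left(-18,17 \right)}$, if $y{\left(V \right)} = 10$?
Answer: $62$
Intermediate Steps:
$u{\left(s,U \right)} = 0$
$62 + y{\left(13 \right)} u{\left(-18,17 \right)} = 62 + 10 \cdot 0 = 62 + 0 = 62$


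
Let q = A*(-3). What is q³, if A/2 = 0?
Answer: 0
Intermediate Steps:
A = 0 (A = 2*0 = 0)
q = 0 (q = 0*(-3) = 0)
q³ = 0³ = 0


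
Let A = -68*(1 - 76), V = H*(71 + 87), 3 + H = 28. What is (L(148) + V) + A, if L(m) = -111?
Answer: 8939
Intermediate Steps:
H = 25 (H = -3 + 28 = 25)
V = 3950 (V = 25*(71 + 87) = 25*158 = 3950)
A = 5100 (A = -68*(-75) = 5100)
(L(148) + V) + A = (-111 + 3950) + 5100 = 3839 + 5100 = 8939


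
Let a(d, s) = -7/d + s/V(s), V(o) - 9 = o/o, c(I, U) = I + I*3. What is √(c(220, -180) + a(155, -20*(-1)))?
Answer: √21188965/155 ≈ 29.698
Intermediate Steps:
c(I, U) = 4*I (c(I, U) = I + 3*I = 4*I)
V(o) = 10 (V(o) = 9 + o/o = 9 + 1 = 10)
a(d, s) = -7/d + s/10
√(c(220, -180) + a(155, -20*(-1))) = √(4*220 + (-7/155 + (-20*(-1))/10)) = √(880 + (-7*1/155 + (⅒)*20)) = √(880 + (-7/155 + 2)) = √(880 + 303/155) = √(136703/155) = √21188965/155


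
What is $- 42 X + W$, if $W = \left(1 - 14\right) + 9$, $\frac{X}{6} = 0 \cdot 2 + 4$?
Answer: $-1012$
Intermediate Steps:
$X = 24$ ($X = 6 \left(0 \cdot 2 + 4\right) = 6 \left(0 + 4\right) = 6 \cdot 4 = 24$)
$W = -4$ ($W = -13 + 9 = -4$)
$- 42 X + W = \left(-42\right) 24 - 4 = -1008 - 4 = -1012$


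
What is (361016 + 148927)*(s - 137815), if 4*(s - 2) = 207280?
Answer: -43851528399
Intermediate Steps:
s = 51822 (s = 2 + (¼)*207280 = 2 + 51820 = 51822)
(361016 + 148927)*(s - 137815) = (361016 + 148927)*(51822 - 137815) = 509943*(-85993) = -43851528399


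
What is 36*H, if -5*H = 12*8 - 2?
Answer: -3384/5 ≈ -676.80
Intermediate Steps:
H = -94/5 (H = -(12*8 - 2)/5 = -(96 - 2)/5 = -⅕*94 = -94/5 ≈ -18.800)
36*H = 36*(-94/5) = -3384/5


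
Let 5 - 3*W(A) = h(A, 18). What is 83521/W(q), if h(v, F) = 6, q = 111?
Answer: -250563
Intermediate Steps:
W(A) = -1/3 (W(A) = 5/3 - 1/3*6 = 5/3 - 2 = -1/3)
83521/W(q) = 83521/(-1/3) = 83521*(-3) = -250563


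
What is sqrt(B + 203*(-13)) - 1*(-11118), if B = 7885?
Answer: 11118 + sqrt(5246) ≈ 11190.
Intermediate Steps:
sqrt(B + 203*(-13)) - 1*(-11118) = sqrt(7885 + 203*(-13)) - 1*(-11118) = sqrt(7885 - 2639) + 11118 = sqrt(5246) + 11118 = 11118 + sqrt(5246)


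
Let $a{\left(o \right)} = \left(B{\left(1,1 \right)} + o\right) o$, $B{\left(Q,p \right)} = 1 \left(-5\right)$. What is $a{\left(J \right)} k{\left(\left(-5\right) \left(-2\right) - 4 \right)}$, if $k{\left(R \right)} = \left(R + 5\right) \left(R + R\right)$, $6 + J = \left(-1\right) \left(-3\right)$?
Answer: $3168$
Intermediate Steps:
$J = -3$ ($J = -6 - -3 = -6 + 3 = -3$)
$k{\left(R \right)} = 2 R \left(5 + R\right)$ ($k{\left(R \right)} = \left(5 + R\right) 2 R = 2 R \left(5 + R\right)$)
$B{\left(Q,p \right)} = -5$
$a{\left(o \right)} = o \left(-5 + o\right)$ ($a{\left(o \right)} = \left(-5 + o\right) o = o \left(-5 + o\right)$)
$a{\left(J \right)} k{\left(\left(-5\right) \left(-2\right) - 4 \right)} = - 3 \left(-5 - 3\right) 2 \left(\left(-5\right) \left(-2\right) - 4\right) \left(5 - -6\right) = \left(-3\right) \left(-8\right) 2 \left(10 - 4\right) \left(5 + \left(10 - 4\right)\right) = 24 \cdot 2 \cdot 6 \left(5 + 6\right) = 24 \cdot 2 \cdot 6 \cdot 11 = 24 \cdot 132 = 3168$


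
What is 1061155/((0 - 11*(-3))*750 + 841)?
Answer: 1061155/25591 ≈ 41.466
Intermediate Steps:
1061155/((0 - 11*(-3))*750 + 841) = 1061155/((0 + 33)*750 + 841) = 1061155/(33*750 + 841) = 1061155/(24750 + 841) = 1061155/25591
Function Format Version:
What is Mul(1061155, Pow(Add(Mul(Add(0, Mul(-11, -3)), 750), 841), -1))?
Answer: Rational(1061155, 25591) ≈ 41.466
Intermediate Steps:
Mul(1061155, Pow(Add(Mul(Add(0, Mul(-11, -3)), 750), 841), -1)) = Mul(1061155, Pow(Add(Mul(Add(0, 33), 750), 841), -1)) = Mul(1061155, Pow(Add(Mul(33, 750), 841), -1)) = Mul(1061155, Pow(Add(24750, 841), -1)) = Mul(1061155, Pow(25591, -1)) = Mul(1061155, Rational(1, 25591)) = Rational(1061155, 25591)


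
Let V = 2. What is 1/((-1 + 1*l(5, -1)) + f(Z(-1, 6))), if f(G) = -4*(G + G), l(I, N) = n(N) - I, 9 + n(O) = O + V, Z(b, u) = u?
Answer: -1/62 ≈ -0.016129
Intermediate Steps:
n(O) = -7 + O (n(O) = -9 + (O + 2) = -9 + (2 + O) = -7 + O)
l(I, N) = -7 + N - I (l(I, N) = (-7 + N) - I = -7 + N - I)
f(G) = -8*G
1/((-1 + 1*l(5, -1)) + f(Z(-1, 6))) = 1/((-1 + 1*(-7 - 1 - 1*5)) - 8*6) = 1/((-1 + 1*(-7 - 1 - 5)) - 48) = 1/((-1 + 1*(-13)) - 48) = 1/((-1 - 13) - 48) = 1/(-14 - 48) = 1/(-62) = -1/62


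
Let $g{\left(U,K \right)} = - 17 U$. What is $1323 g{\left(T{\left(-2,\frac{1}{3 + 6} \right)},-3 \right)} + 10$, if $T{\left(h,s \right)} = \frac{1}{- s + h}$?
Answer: $\frac{202609}{19} \approx 10664.0$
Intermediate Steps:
$T{\left(h,s \right)} = \frac{1}{h - s}$
$1323 g{\left(T{\left(-2,\frac{1}{3 + 6} \right)},-3 \right)} + 10 = 1323 \left(- \frac{17}{-2 - \frac{1}{3 + 6}}\right) + 10 = 1323 \left(- \frac{17}{-2 - \frac{1}{9}}\right) + 10 = 1323 \left(- \frac{17}{- \frac{19}{9}}\right) + 10 = 1323 \left(\left(-17\right) \left(- \frac{9}{19}\right)\right) + 10 = 1323 \cdot \frac{153}{19} + 10 = \frac{202419}{19} + 10 = \frac{202609}{19}$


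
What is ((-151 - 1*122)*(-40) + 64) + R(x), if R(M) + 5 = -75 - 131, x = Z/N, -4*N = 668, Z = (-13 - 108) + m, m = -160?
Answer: 10773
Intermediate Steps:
Z = -281 (Z = (-13 - 108) - 160 = -121 - 160 = -281)
N = -167 (N = -¼*668 = -167)
x = 281/167 (x = -281/(-167) = -281*(-1/167) = 281/167 ≈ 1.6826)
R(M) = -211 (R(M) = -5 + (-75 - 131) = -5 - 206 = -211)
((-151 - 1*122)*(-40) + 64) + R(x) = ((-151 - 1*122)*(-40) + 64) - 211 = ((-151 - 122)*(-40) + 64) - 211 = (-273*(-40) + 64) - 211 = (10920 + 64) - 211 = 10984 - 211 = 10773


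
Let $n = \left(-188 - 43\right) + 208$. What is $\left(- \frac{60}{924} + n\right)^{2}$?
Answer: $\frac{3154176}{5929} \approx 531.99$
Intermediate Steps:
$n = -23$ ($n = -231 + 208 = -23$)
$\left(- \frac{60}{924} + n\right)^{2} = \left(- \frac{60}{924} - 23\right)^{2} = \left(\left(-60\right) \frac{1}{924} - 23\right)^{2} = \left(- \frac{5}{77} - 23\right)^{2} = \left(- \frac{1776}{77}\right)^{2} = \frac{3154176}{5929}$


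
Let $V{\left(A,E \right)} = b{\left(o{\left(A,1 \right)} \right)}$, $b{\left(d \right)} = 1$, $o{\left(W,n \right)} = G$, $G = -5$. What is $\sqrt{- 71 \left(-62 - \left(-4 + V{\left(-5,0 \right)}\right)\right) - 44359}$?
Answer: $i \sqrt{40170} \approx 200.42 i$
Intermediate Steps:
$o{\left(W,n \right)} = -5$
$V{\left(A,E \right)} = 1$
$\sqrt{- 71 \left(-62 - \left(-4 + V{\left(-5,0 \right)}\right)\right) - 44359} = \sqrt{- 71 \left(-62 + \left(\left(-1\right) 1 + 4\right)\right) - 44359} = \sqrt{- 71 \left(-62 + \left(-1 + 4\right)\right) - 44359} = \sqrt{- 71 \left(-62 + 3\right) - 44359} = \sqrt{\left(-71\right) \left(-59\right) - 44359} = \sqrt{4189 - 44359} = \sqrt{-40170} = i \sqrt{40170}$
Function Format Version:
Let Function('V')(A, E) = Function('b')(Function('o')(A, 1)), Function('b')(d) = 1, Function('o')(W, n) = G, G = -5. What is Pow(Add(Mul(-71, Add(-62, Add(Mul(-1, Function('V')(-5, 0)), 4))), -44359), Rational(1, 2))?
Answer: Mul(I, Pow(40170, Rational(1, 2))) ≈ Mul(200.42, I)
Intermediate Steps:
Function('o')(W, n) = -5
Function('V')(A, E) = 1
Pow(Add(Mul(-71, Add(-62, Add(Mul(-1, Function('V')(-5, 0)), 4))), -44359), Rational(1, 2)) = Pow(Add(Mul(-71, Add(-62, Add(Mul(-1, 1), 4))), -44359), Rational(1, 2)) = Pow(Add(Mul(-71, Add(-62, Add(-1, 4))), -44359), Rational(1, 2)) = Pow(Add(Mul(-71, Add(-62, 3)), -44359), Rational(1, 2)) = Pow(Add(Mul(-71, -59), -44359), Rational(1, 2)) = Pow(Add(4189, -44359), Rational(1, 2)) = Pow(-40170, Rational(1, 2)) = Mul(I, Pow(40170, Rational(1, 2)))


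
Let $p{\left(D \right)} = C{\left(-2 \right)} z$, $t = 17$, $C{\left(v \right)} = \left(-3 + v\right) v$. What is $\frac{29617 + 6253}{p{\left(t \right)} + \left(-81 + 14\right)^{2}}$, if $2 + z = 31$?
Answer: $\frac{35870}{4779} \approx 7.5058$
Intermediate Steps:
$z = 29$ ($z = -2 + 31 = 29$)
$C{\left(v \right)} = v \left(-3 + v\right)$
$p{\left(D \right)} = 290$ ($p{\left(D \right)} = - 2 \left(-3 - 2\right) 29 = \left(-2\right) \left(-5\right) 29 = 10 \cdot 29 = 290$)
$\frac{29617 + 6253}{p{\left(t \right)} + \left(-81 + 14\right)^{2}} = \frac{29617 + 6253}{290 + \left(-81 + 14\right)^{2}} = \frac{35870}{290 + \left(-67\right)^{2}} = \frac{35870}{290 + 4489} = \frac{35870}{4779}$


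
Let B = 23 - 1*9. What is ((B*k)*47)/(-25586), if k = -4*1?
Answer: 1316/12793 ≈ 0.10287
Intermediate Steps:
B = 14 (B = 23 - 9 = 14)
k = -4
((B*k)*47)/(-25586) = ((14*(-4))*47)/(-25586) = -56*47*(-1/25586) = -2632*(-1/25586) = 1316/12793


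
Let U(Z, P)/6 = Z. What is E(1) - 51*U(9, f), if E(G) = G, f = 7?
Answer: -2753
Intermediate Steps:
U(Z, P) = 6*Z
E(1) - 51*U(9, f) = 1 - 306*9 = 1 - 51*54 = 1 - 2754 = -2753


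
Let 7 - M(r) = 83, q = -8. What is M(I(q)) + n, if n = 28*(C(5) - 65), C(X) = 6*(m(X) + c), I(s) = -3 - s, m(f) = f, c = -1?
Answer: -1224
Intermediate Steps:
C(X) = -6 + 6*X (C(X) = 6*(X - 1) = 6*(-1 + X) = -6 + 6*X)
M(r) = -76 (M(r) = 7 - 1*83 = 7 - 83 = -76)
n = -1148 (n = 28*((-6 + 6*5) - 65) = 28*((-6 + 30) - 65) = 28*(24 - 65) = 28*(-41) = -1148)
M(I(q)) + n = -76 - 1148 = -1224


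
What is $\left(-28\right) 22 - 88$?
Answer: $-704$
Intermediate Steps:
$\left(-28\right) 22 - 88 = -616 - 88 = -704$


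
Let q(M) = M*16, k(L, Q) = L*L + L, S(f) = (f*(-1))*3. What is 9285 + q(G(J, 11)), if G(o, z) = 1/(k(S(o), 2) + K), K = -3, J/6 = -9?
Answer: 245151871/26403 ≈ 9285.0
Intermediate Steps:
J = -54 (J = 6*(-9) = -54)
S(f) = -3*f (S(f) = -f*3 = -3*f)
k(L, Q) = L + L**2 (k(L, Q) = L**2 + L = L + L**2)
G(o, z) = 1/(-3 - 3*o*(1 - 3*o)) (G(o, z) = 1/((-3*o)*(1 - 3*o) - 3) = 1/(-3*o*(1 - 3*o) - 3) = 1/(-3 - 3*o*(1 - 3*o)))
q(M) = 16*M
9285 + q(G(J, 11)) = 9285 + 16*(1/(3*(-1 - 54*(-1 + 3*(-54))))) = 9285 + 16*(1/(3*(-1 - 54*(-1 - 162)))) = 9285 + 16*(1/(3*(-1 - 54*(-163)))) = 9285 + 16*(1/(3*(-1 + 8802))) = 9285 + 16*((1/3)/8801) = 9285 + 16*((1/3)*(1/8801)) = 9285 + 16*(1/26403) = 9285 + 16/26403 = 245151871/26403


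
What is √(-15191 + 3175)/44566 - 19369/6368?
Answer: -19369/6368 + 2*I*√751/22283 ≈ -3.0416 + 0.0024597*I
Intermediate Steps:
√(-15191 + 3175)/44566 - 19369/6368 = √(-12016)*(1/44566) - 19369*1/6368 = (4*I*√751)*(1/44566) - 19369/6368 = 2*I*√751/22283 - 19369/6368 = -19369/6368 + 2*I*√751/22283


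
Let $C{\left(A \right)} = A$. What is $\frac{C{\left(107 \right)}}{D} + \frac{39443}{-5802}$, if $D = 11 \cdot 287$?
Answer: $- \frac{123900737}{18316914} \approx -6.7643$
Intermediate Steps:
$D = 3157$
$\frac{C{\left(107 \right)}}{D} + \frac{39443}{-5802} = \frac{107}{3157} + \frac{39443}{-5802} = 107 \cdot \frac{1}{3157} + 39443 \left(- \frac{1}{5802}\right) = \frac{107}{3157} - \frac{39443}{5802} = - \frac{123900737}{18316914}$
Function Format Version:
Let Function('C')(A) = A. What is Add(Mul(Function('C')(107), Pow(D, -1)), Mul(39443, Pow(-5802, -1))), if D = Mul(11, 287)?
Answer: Rational(-123900737, 18316914) ≈ -6.7643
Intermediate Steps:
D = 3157
Add(Mul(Function('C')(107), Pow(D, -1)), Mul(39443, Pow(-5802, -1))) = Add(Mul(107, Pow(3157, -1)), Mul(39443, Pow(-5802, -1))) = Add(Mul(107, Rational(1, 3157)), Mul(39443, Rational(-1, 5802))) = Add(Rational(107, 3157), Rational(-39443, 5802)) = Rational(-123900737, 18316914)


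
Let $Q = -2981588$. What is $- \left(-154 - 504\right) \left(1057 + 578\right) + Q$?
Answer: $-1905758$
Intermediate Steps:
$- \left(-154 - 504\right) \left(1057 + 578\right) + Q = - \left(-154 - 504\right) \left(1057 + 578\right) - 2981588 = - \left(-154 - 504\right) 1635 - 2981588 = - \left(-658\right) 1635 - 2981588 = \left(-1\right) \left(-1075830\right) - 2981588 = 1075830 - 2981588 = -1905758$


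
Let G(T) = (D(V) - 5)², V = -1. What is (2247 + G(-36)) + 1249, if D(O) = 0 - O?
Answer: 3512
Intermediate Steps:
D(O) = -O
G(T) = 16 (G(T) = (-1*(-1) - 5)² = (1 - 5)² = (-4)² = 16)
(2247 + G(-36)) + 1249 = (2247 + 16) + 1249 = 2263 + 1249 = 3512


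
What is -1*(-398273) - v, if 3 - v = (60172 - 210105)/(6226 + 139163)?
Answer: 57903927097/145389 ≈ 3.9827e+5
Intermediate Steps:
v = 586100/145389 (v = 3 - (60172 - 210105)/(6226 + 139163) = 3 - (-149933)/145389 = 3 - 1*(-149933/145389) = 3 + 149933/145389 = 586100/145389 ≈ 4.0313)
-1*(-398273) - v = -1*(-398273) - 1*586100/145389 = 398273 - 586100/145389 = 57903927097/145389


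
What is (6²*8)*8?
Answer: 2304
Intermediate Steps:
(6²*8)*8 = (36*8)*8 = 288*8 = 2304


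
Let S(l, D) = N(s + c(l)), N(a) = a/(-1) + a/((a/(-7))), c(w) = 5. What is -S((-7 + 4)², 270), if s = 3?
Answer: 15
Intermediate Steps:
N(a) = -7 - a (N(a) = a*(-1) + a/((a*(-⅐))) = -a + a/((-a/7)) = -a + a*(-7/a) = -a - 7 = -7 - a)
S(l, D) = -15 (S(l, D) = -7 - (3 + 5) = -7 - 1*8 = -7 - 8 = -15)
-S((-7 + 4)², 270) = -1*(-15) = 15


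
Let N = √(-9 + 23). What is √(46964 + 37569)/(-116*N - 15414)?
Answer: -1101*√84533/16957358 + 29*√1183462/59350753 ≈ -0.018346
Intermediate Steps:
N = √14 ≈ 3.7417
√(46964 + 37569)/(-116*N - 15414) = √(46964 + 37569)/(-116*√14 - 15414) = √84533/(-15414 - 116*√14)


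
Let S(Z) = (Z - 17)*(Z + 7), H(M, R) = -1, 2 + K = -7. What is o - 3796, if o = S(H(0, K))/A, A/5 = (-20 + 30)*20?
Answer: -949027/250 ≈ -3796.1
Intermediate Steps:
K = -9 (K = -2 - 7 = -9)
A = 1000 (A = 5*((-20 + 30)*20) = 5*(10*20) = 5*200 = 1000)
S(Z) = (-17 + Z)*(7 + Z)
o = -27/250 (o = (-119 + (-1)² - 10*(-1))/1000 = (-119 + 1 + 10)*(1/1000) = -108*1/1000 = -27/250 ≈ -0.10800)
o - 3796 = -27/250 - 3796 = -949027/250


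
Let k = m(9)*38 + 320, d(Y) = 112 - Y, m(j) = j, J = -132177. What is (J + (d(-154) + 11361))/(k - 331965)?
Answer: 120550/331303 ≈ 0.36387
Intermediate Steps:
k = 662 (k = 9*38 + 320 = 342 + 320 = 662)
(J + (d(-154) + 11361))/(k - 331965) = (-132177 + ((112 - 1*(-154)) + 11361))/(662 - 331965) = (-132177 + ((112 + 154) + 11361))/(-331303) = (-132177 + (266 + 11361))*(-1/331303) = (-132177 + 11627)*(-1/331303) = -120550*(-1/331303) = 120550/331303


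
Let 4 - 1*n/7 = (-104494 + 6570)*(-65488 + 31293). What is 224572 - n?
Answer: 23439802804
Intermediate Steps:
n = -23439578232 (n = 28 - 7*(-104494 + 6570)*(-65488 + 31293) = 28 - (-685468)*(-34195) = 28 - 7*3348511180 = 28 - 23439578260 = -23439578232)
224572 - n = 224572 - 1*(-23439578232) = 224572 + 23439578232 = 23439802804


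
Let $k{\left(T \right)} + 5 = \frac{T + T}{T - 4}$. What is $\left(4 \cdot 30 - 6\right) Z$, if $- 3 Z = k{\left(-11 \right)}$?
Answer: $\frac{2014}{15} \approx 134.27$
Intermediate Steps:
$k{\left(T \right)} = -5 + \frac{2 T}{-4 + T}$ ($k{\left(T \right)} = -5 + \frac{T + T}{T - 4} = -5 + \frac{2 T}{-4 + T}$)
$Z = \frac{53}{45}$ ($Z = - \frac{\frac{1}{-4 - 11} \left(20 - -33\right)}{3} = - \frac{\frac{1}{-15} \left(20 + 33\right)}{3} = - \frac{\left(- \frac{1}{15}\right) 53}{3} = \left(- \frac{1}{3}\right) \left(- \frac{53}{15}\right) = \frac{53}{45} \approx 1.1778$)
$\left(4 \cdot 30 - 6\right) Z = \left(4 \cdot 30 - 6\right) \frac{53}{45} = \left(120 - 6\right) \frac{53}{45} = 114 \cdot \frac{53}{45} = \frac{2014}{15}$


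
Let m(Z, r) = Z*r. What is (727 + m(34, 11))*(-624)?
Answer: -687024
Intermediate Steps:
(727 + m(34, 11))*(-624) = (727 + 34*11)*(-624) = (727 + 374)*(-624) = 1101*(-624) = -687024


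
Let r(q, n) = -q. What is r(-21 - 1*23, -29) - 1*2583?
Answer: -2539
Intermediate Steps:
r(-21 - 1*23, -29) - 1*2583 = -(-21 - 1*23) - 1*2583 = -(-21 - 23) - 2583 = -1*(-44) - 2583 = 44 - 2583 = -2539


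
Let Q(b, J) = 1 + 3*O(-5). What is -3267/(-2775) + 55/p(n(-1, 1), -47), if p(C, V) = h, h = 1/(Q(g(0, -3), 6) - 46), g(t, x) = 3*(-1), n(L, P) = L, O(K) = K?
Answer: -3051411/925 ≈ -3298.8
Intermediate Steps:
g(t, x) = -3
Q(b, J) = -14 (Q(b, J) = 1 + 3*(-5) = 1 - 15 = -14)
h = -1/60 (h = 1/(-14 - 46) = 1/(-60) = -1/60 ≈ -0.016667)
p(C, V) = -1/60
-3267/(-2775) + 55/p(n(-1, 1), -47) = -3267/(-2775) + 55/(-1/60) = -3267*(-1/2775) + 55*(-60) = 1089/925 - 3300 = -3051411/925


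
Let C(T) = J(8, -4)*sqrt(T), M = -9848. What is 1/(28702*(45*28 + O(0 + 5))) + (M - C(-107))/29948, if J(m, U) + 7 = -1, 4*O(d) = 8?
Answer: -89178369401/271193544988 + 2*I*sqrt(107)/7487 ≈ -0.32884 + 0.0027632*I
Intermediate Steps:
O(d) = 2 (O(d) = (1/4)*8 = 2)
J(m, U) = -8 (J(m, U) = -7 - 1 = -8)
C(T) = -8*sqrt(T)
1/(28702*(45*28 + O(0 + 5))) + (M - C(-107))/29948 = 1/(28702*(45*28 + 2)) + (-9848 - (-8)*sqrt(-107))/29948 = 1/(28702*(1260 + 2)) + (-9848 - (-8)*I*sqrt(107))*(1/29948) = (1/28702)/1262 + (-9848 - (-8)*I*sqrt(107))*(1/29948) = (1/28702)*(1/1262) + (-9848 + 8*I*sqrt(107))*(1/29948) = 1/36221924 + (-2462/7487 + 2*I*sqrt(107)/7487) = -89178369401/271193544988 + 2*I*sqrt(107)/7487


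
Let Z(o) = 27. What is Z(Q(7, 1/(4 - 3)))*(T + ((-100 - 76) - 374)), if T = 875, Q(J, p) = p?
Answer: 8775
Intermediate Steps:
Z(Q(7, 1/(4 - 3)))*(T + ((-100 - 76) - 374)) = 27*(875 + ((-100 - 76) - 374)) = 27*(875 + (-176 - 374)) = 27*(875 - 550) = 27*325 = 8775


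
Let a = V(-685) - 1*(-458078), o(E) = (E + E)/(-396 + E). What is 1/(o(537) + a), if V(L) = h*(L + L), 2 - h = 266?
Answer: 47/38528984 ≈ 1.2199e-6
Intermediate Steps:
h = -264 (h = 2 - 1*266 = 2 - 266 = -264)
V(L) = -528*L (V(L) = -264*(L + L) = -528*L)
o(E) = 2*E/(-396 + E) (o(E) = (2*E)/(-396 + E) = 2*E/(-396 + E))
a = 819758 (a = -528*(-685) - 1*(-458078) = 361680 + 458078 = 819758)
1/(o(537) + a) = 1/(2*537/(-396 + 537) + 819758) = 1/(2*537/141 + 819758) = 1/(2*537*(1/141) + 819758) = 1/(358/47 + 819758) = 1/(38528984/47) = 47/38528984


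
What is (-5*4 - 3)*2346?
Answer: -53958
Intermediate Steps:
(-5*4 - 3)*2346 = (-20 - 3)*2346 = -23*2346 = -53958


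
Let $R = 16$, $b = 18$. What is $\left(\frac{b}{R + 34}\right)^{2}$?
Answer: $\frac{81}{625} \approx 0.1296$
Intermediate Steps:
$\left(\frac{b}{R + 34}\right)^{2} = \left(\frac{1}{16 + 34} \cdot 18\right)^{2} = \left(\frac{1}{50} \cdot 18\right)^{2} = \left(\frac{9}{25}\right)^{2} = \frac{81}{625}$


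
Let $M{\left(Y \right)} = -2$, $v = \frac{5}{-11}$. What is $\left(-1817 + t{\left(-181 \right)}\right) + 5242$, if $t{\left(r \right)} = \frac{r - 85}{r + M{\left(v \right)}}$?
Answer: $\frac{627041}{183} \approx 3426.5$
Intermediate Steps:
$v = - \frac{5}{11}$ ($v = 5 \left(- \frac{1}{11}\right) = - \frac{5}{11} \approx -0.45455$)
$t{\left(r \right)} = \frac{-85 + r}{-2 + r}$ ($t{\left(r \right)} = \frac{r - 85}{r - 2} = \frac{-85 + r}{-2 + r}$)
$\left(-1817 + t{\left(-181 \right)}\right) + 5242 = \left(-1817 + \frac{-85 - 181}{-2 - 181}\right) + 5242 = \left(-1817 + \frac{1}{-183} \left(-266\right)\right) + 5242 = \left(-1817 - - \frac{266}{183}\right) + 5242 = \left(-1817 + \frac{266}{183}\right) + 5242 = - \frac{332245}{183} + 5242 = \frac{627041}{183}$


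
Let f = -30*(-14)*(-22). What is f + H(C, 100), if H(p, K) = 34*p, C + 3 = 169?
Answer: -3596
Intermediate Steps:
C = 166 (C = -3 + 169 = 166)
f = -9240 (f = 420*(-22) = -9240)
f + H(C, 100) = -9240 + 34*166 = -9240 + 5644 = -3596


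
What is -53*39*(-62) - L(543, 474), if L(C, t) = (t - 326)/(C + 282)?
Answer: 105726902/825 ≈ 1.2815e+5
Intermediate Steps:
L(C, t) = (-326 + t)/(282 + C)
-53*39*(-62) - L(543, 474) = -53*39*(-62) - (-326 + 474)/(282 + 543) = -2067*(-62) - 148/825 = 128154 - 148/825 = 105726902/825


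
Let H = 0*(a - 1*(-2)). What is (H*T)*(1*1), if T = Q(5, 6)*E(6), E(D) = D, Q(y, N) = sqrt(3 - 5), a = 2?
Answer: 0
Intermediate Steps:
Q(y, N) = I*sqrt(2) (Q(y, N) = sqrt(-2) = I*sqrt(2))
H = 0 (H = 0*(2 - 1*(-2)) = 0*(2 + 2) = 0*4 = 0)
T = 6*I*sqrt(2) (T = (I*sqrt(2))*6 = 6*I*sqrt(2) ≈ 8.4853*I)
(H*T)*(1*1) = (0*(6*I*sqrt(2)))*(1*1) = 0*1 = 0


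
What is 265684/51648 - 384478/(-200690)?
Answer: 9147205213/1295654640 ≈ 7.0599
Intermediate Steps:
265684/51648 - 384478/(-200690) = 265684*(1/51648) - 384478*(-1/200690) = 66421/12912 + 192239/100345 = 9147205213/1295654640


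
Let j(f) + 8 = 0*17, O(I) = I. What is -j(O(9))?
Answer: 8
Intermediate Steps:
j(f) = -8 (j(f) = -8 + 0*17 = -8 + 0 = -8)
-j(O(9)) = -1*(-8) = 8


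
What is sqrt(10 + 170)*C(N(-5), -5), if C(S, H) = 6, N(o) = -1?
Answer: 36*sqrt(5) ≈ 80.498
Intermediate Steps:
sqrt(10 + 170)*C(N(-5), -5) = sqrt(10 + 170)*6 = sqrt(180)*6 = (6*sqrt(5))*6 = 36*sqrt(5)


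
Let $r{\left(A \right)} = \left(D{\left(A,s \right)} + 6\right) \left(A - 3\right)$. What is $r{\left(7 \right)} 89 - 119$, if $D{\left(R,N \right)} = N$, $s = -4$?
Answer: $593$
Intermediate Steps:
$r{\left(A \right)} = -6 + 2 A$ ($r{\left(A \right)} = \left(-4 + 6\right) \left(A - 3\right) = 2 \left(-3 + A\right) = -6 + 2 A$)
$r{\left(7 \right)} 89 - 119 = \left(-6 + 2 \cdot 7\right) 89 - 119 = \left(-6 + 14\right) 89 - 119 = 8 \cdot 89 - 119 = 712 - 119 = 593$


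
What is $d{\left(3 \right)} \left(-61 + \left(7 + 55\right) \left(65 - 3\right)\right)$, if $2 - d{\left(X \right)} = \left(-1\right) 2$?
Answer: $15132$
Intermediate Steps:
$d{\left(X \right)} = 4$ ($d{\left(X \right)} = 2 - \left(-1\right) 2 = 2 - -2 = 2 + 2 = 4$)
$d{\left(3 \right)} \left(-61 + \left(7 + 55\right) \left(65 - 3\right)\right) = 4 \left(-61 + \left(7 + 55\right) \left(65 - 3\right)\right) = 4 \left(-61 + 62 \left(65 - 3\right)\right) = 4 \left(-61 + 62 \cdot 62\right) = 4 \left(-61 + 3844\right) = 4 \cdot 3783 = 15132$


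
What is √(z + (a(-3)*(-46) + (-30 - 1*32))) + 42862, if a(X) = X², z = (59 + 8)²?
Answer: 42862 + √4013 ≈ 42925.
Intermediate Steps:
z = 4489 (z = 67² = 4489)
√(z + (a(-3)*(-46) + (-30 - 1*32))) + 42862 = √(4489 + ((-3)²*(-46) + (-30 - 1*32))) + 42862 = √(4489 + (9*(-46) + (-30 - 32))) + 42862 = √(4489 + (-414 - 62)) + 42862 = √(4489 - 476) + 42862 = √4013 + 42862 = 42862 + √4013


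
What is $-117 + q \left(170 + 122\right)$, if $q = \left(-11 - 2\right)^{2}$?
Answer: $49231$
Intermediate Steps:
$q = 169$ ($q = \left(-13\right)^{2} = 169$)
$-117 + q \left(170 + 122\right) = -117 + 169 \left(170 + 122\right) = -117 + 169 \cdot 292 = -117 + 49348 = 49231$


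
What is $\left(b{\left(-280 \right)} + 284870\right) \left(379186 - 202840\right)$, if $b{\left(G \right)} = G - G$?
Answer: $50235685020$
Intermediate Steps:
$b{\left(G \right)} = 0$
$\left(b{\left(-280 \right)} + 284870\right) \left(379186 - 202840\right) = \left(0 + 284870\right) \left(379186 - 202840\right) = 284870 \cdot 176346 = 50235685020$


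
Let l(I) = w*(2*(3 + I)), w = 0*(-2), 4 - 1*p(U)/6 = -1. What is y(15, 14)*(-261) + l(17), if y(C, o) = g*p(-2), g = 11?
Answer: -86130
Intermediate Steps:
p(U) = 30 (p(U) = 24 - 6*(-1) = 24 + 6 = 30)
w = 0
l(I) = 0 (l(I) = 0*(2*(3 + I)) = 0*(6 + 2*I) = 0)
y(C, o) = 330 (y(C, o) = 11*30 = 330)
y(15, 14)*(-261) + l(17) = 330*(-261) + 0 = -86130 + 0 = -86130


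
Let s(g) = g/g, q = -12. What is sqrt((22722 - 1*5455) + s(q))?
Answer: 2*sqrt(4317) ≈ 131.41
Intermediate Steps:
s(g) = 1
sqrt((22722 - 1*5455) + s(q)) = sqrt((22722 - 1*5455) + 1) = sqrt((22722 - 5455) + 1) = sqrt(17267 + 1) = sqrt(17268) = 2*sqrt(4317)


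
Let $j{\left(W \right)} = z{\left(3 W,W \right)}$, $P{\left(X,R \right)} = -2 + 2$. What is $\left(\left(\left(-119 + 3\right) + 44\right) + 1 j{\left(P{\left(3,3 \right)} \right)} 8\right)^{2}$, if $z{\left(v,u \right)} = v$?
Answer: $5184$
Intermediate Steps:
$P{\left(X,R \right)} = 0$
$j{\left(W \right)} = 3 W$
$\left(\left(\left(-119 + 3\right) + 44\right) + 1 j{\left(P{\left(3,3 \right)} \right)} 8\right)^{2} = \left(\left(\left(-119 + 3\right) + 44\right) + 1 \cdot 3 \cdot 0 \cdot 8\right)^{2} = \left(\left(-116 + 44\right) + 1 \cdot 0 \cdot 8\right)^{2} = \left(-72 + 0 \cdot 8\right)^{2} = \left(-72 + 0\right)^{2} = \left(-72\right)^{2} = 5184$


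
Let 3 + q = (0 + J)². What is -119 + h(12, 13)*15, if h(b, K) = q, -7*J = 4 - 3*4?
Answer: -7076/49 ≈ -144.41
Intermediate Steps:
J = 8/7 (J = -(4 - 3*4)/7 = -(4 - 12)/7 = -⅐*(-8) = 8/7 ≈ 1.1429)
q = -83/49 (q = -3 + (0 + 8/7)² = -3 + (8/7)² = -3 + 64/49 = -83/49 ≈ -1.6939)
h(b, K) = -83/49
-119 + h(12, 13)*15 = -119 - 83/49*15 = -119 - 1245/49 = -7076/49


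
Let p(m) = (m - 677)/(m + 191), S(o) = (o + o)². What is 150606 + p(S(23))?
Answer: 347449481/2307 ≈ 1.5061e+5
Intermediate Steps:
S(o) = 4*o² (S(o) = (2*o)² = 4*o²)
p(m) = (-677 + m)/(191 + m)
150606 + p(S(23)) = 150606 + (-677 + 4*23²)/(191 + 4*23²) = 150606 + (-677 + 4*529)/(191 + 4*529) = 150606 + (-677 + 2116)/(191 + 2116) = 150606 + 1439/2307 = 347449481/2307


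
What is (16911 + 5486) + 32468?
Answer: 54865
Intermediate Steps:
(16911 + 5486) + 32468 = 22397 + 32468 = 54865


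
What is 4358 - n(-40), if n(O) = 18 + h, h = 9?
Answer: 4331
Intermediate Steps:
n(O) = 27 (n(O) = 18 + 9 = 27)
4358 - n(-40) = 4358 - 1*27 = 4358 - 27 = 4331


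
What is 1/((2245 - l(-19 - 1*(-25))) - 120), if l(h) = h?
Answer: 1/2119 ≈ 0.00047192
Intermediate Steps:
1/((2245 - l(-19 - 1*(-25))) - 120) = 1/((2245 - (-19 - 1*(-25))) - 120) = 1/((2245 - (-19 + 25)) - 120) = 1/((2245 - 1*6) - 120) = 1/((2245 - 6) - 120) = 1/(2239 - 120) = 1/2119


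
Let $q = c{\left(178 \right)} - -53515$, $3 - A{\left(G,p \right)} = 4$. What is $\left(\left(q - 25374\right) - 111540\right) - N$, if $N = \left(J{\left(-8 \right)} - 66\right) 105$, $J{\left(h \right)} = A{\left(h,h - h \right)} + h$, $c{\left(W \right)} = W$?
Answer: $-75346$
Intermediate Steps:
$A{\left(G,p \right)} = -1$ ($A{\left(G,p \right)} = 3 - 4 = -1$)
$q = 53693$ ($q = 178 - -53515 = 178 + 53515 = 53693$)
$J{\left(h \right)} = -1 + h$
$N = -7875$ ($N = \left(\left(-1 - 8\right) - 66\right) 105 = \left(-9 - 66\right) 105 = \left(-75\right) 105 = -7875$)
$\left(\left(q - 25374\right) - 111540\right) - N = \left(\left(53693 - 25374\right) - 111540\right) - -7875 = \left(28319 - 111540\right) + 7875 = -83221 + 7875 = -75346$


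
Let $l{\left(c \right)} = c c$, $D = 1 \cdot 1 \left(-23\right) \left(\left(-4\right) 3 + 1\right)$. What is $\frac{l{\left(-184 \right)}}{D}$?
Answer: $\frac{1472}{11} \approx 133.82$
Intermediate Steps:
$D = 253$ ($D = 1 \left(-23\right) \left(-12 + 1\right) = \left(-23\right) \left(-11\right) = 253$)
$l{\left(c \right)} = c^{2}$
$\frac{l{\left(-184 \right)}}{D} = \frac{\left(-184\right)^{2}}{253} = 33856 \cdot \frac{1}{253} = \frac{1472}{11}$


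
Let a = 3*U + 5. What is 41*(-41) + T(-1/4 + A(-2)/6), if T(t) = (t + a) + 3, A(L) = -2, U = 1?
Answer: -20047/12 ≈ -1670.6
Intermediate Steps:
a = 8 (a = 3*1 + 5 = 3 + 5 = 8)
T(t) = 11 + t (T(t) = (t + 8) + 3 = (8 + t) + 3 = 11 + t)
41*(-41) + T(-1/4 + A(-2)/6) = 41*(-41) + (11 + (-1/4 - 2/6)) = -1681 + (11 + (-1*¼ - 2*⅙)) = -1681 + (11 + (-¼ - ⅓)) = -1681 + (11 - 7/12) = -1681 + 125/12 = -20047/12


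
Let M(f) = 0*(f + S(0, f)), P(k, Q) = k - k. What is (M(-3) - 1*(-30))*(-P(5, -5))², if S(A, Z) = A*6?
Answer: 0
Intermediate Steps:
S(A, Z) = 6*A
P(k, Q) = 0
M(f) = 0 (M(f) = 0*(f + 6*0) = 0*(f + 0) = 0*f = 0)
(M(-3) - 1*(-30))*(-P(5, -5))² = (0 - 1*(-30))*(-1*0)² = (0 + 30)*0² = 30*0 = 0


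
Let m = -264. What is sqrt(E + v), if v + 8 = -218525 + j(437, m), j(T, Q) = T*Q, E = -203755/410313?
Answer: 4*I*sqrt(3513410840370774)/410313 ≈ 577.84*I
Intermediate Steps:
E = -203755/410313 (E = -203755*1/410313 = -203755/410313 ≈ -0.49658)
j(T, Q) = Q*T
v = -333901 (v = -8 + (-218525 - 264*437) = -8 + (-218525 - 115368) = -8 - 333893 = -333901)
sqrt(E + v) = sqrt(-203755/410313 - 333901) = sqrt(-137004124768/410313) = 4*I*sqrt(3513410840370774)/410313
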